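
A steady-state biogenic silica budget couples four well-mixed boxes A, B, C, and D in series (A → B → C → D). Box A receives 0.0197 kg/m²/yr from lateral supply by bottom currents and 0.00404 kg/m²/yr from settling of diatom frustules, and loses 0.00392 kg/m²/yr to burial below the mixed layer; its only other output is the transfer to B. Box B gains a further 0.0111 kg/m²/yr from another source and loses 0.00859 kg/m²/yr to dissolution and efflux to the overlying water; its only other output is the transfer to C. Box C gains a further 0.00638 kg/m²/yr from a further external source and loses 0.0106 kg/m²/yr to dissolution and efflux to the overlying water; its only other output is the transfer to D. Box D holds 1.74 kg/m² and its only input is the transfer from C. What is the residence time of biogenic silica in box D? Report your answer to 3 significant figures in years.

96.1 yr

Box A: F(A→B) = (0.0197 + 0.00404) − 0.00392 = 0.019820 kg/m²/yr.
Box B: F(B→C) = (0.019820 + 0.0111) − 0.00859 = 0.022330 kg/m²/yr.
Box C: F(C→D) = (0.022330 + 0.00638) − 0.0106 = 0.018110 kg/m²/yr.
Box D throughput = its input = 0.018110 kg/m²/yr; τ = 1.74 / 0.018110 = 96.08 yr.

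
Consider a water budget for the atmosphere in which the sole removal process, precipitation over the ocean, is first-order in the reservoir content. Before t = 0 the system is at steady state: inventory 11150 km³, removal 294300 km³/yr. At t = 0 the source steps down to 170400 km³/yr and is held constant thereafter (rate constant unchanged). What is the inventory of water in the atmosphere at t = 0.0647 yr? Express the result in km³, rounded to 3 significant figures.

7310 km³

τ = M₀/F₀ = 11150/294300 = 0.03789 yr; rate constant k = 1/τ.
New steady state M_∞ = F₁/k = F₁·τ = 170400 × 0.03789 = 6455.9 km³.
M(t) = M_∞ + (M₀ − M_∞)·e^(−t/τ); t/τ = 0.0647/0.03789 = 1.708, so e^(−t/τ) = 0.1813.
M(t) = 6455.9 + 4694 × 0.1813 = 7306.8 km³.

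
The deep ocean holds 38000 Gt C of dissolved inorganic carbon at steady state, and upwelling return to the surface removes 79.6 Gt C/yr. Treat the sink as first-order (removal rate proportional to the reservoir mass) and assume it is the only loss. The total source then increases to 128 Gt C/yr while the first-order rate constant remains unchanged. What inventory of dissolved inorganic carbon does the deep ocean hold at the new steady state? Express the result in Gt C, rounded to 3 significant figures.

Rate constant k = F/M = 79.6 / 38000 = 0.002095 yr⁻¹.
At the new steady state, source = k·M_new ⇒ M_new = 128 / 0.002095 = 61110 Gt C.
(Equivalently M_new = M × F_new/F_old = 38000 × 128/79.6.)

61100 Gt C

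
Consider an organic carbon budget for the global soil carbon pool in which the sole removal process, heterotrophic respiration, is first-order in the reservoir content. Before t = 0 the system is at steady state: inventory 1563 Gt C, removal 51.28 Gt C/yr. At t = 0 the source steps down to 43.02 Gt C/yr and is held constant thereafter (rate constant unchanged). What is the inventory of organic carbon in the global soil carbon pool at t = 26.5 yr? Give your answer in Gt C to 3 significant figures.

Residence time τ = M₀/F₀ = 30.48 yr. The eventual steady state is M_∞ = M₀·(F₁/F₀) = 1563 × 43.02/51.28 = 1311.2 Gt C.
The anomaly ΔM(t) = M(t) − M_∞ decays as ΔM₀·e^(−t/τ) with ΔM₀ = 1563 − 1311.2 = 251.8 Gt C.
At t = 26.5 yr, e^(−t/τ) = e^(−0.8694) = 0.4192, so ΔM = 105.5 Gt C and M = 1311.2 + 105.5 = 1416.8 Gt C.

1420 Gt C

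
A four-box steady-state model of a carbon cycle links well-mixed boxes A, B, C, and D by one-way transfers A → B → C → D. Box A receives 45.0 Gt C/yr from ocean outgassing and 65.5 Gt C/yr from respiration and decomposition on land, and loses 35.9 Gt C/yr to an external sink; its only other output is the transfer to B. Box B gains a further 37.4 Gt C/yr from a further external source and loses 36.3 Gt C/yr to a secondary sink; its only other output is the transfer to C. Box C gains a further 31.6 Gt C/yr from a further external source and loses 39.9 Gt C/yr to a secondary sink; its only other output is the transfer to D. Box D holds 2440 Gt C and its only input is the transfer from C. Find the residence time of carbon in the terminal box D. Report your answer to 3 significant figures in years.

Box A: F(A→B) = (45.0 + 65.5) − 35.9 = 74.600 Gt C/yr.
Box B: F(B→C) = (74.600 + 37.4) − 36.3 = 75.700 Gt C/yr.
Box C: F(C→D) = (75.700 + 31.6) − 39.9 = 67.400 Gt C/yr.
Box D throughput = its input = 67.400 Gt C/yr; τ = 2440 / 67.400 = 36.20 yr.

36.2 yr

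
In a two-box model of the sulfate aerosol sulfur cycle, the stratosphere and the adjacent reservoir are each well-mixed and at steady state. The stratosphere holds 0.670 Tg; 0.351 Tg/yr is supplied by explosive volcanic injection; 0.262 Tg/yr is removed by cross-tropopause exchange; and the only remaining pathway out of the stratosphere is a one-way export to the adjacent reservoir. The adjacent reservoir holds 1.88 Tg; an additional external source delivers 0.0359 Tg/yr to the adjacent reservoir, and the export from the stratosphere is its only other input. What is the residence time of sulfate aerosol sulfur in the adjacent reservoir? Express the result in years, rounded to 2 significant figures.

15 yr

Balance the stratosphere: ΣF_in = 0.35100 Tg/yr.
Export to the adjacent reservoir = ΣF_in − (0.262) = 0.089000 Tg/yr.
Total input to the adjacent reservoir = 0.089000 + 0.0359 = 0.12490 Tg/yr; at steady state this equals its total output.
τ = M / F = 1.88 / 0.12490 = 15.05 yr.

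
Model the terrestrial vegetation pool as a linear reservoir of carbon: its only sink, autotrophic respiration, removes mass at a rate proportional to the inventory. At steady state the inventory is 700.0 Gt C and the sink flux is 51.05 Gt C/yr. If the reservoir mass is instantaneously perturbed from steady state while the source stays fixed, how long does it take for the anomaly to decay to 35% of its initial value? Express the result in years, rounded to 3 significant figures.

For a linear reservoir the anomaly decays as exp(−t/τ) with τ = M/F = 700.0/51.05 = 13.71 yr.
exp(−t/τ) = 0.35 ⇒ t = −τ ln(0.35) = 13.71 × 1.050 = 14.40 yr.

14.4 yr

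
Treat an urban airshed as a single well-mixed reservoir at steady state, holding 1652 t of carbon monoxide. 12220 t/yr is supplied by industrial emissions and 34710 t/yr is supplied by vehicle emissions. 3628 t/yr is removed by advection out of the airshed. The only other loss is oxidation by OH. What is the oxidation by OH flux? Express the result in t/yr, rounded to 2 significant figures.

At steady state ΣF_in = ΣF_out.
ΣF_in = 12220 + 34710 = 46930 t/yr.
Oxidation by OH flux = ΣF_in − (3628) = 46930 − 3628 = 43300 t/yr.

43000 t/yr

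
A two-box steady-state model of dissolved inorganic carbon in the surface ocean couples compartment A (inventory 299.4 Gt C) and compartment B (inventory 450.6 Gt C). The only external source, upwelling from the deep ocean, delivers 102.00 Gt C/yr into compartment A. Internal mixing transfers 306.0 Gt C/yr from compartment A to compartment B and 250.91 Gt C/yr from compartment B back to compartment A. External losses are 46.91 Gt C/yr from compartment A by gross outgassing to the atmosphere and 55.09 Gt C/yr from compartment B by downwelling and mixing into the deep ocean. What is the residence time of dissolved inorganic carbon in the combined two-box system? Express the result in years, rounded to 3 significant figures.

Treat the two boxes together as one reservoir: the mixing fluxes between them are internal recycling, so τ = ΣM / Σ(external losses).
M_total = 299.4 + 450.6 = 750.00 Gt C.
ΣF_external_out = 46.91 + 55.09 = 102.00 Gt C/yr.
τ = M_total / ΣF_ext = 750.00 / 102.00 = 7.353 yr.

7.35 yr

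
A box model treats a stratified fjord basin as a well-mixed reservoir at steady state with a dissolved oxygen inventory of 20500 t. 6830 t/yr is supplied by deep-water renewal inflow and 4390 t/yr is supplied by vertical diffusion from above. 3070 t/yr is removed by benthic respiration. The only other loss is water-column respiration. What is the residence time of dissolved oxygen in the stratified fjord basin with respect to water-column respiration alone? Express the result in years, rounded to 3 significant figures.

2.52 yr

At steady state ΣF_in = ΣF_out.
ΣF_in = 6830 + 4390 = 11220 t/yr.
Water-column respiration flux = ΣF_in − (3070) = 11220 − 3070 = 8150 t/yr.
τ = M / F = 20500 / 8150 = 2.515 yr.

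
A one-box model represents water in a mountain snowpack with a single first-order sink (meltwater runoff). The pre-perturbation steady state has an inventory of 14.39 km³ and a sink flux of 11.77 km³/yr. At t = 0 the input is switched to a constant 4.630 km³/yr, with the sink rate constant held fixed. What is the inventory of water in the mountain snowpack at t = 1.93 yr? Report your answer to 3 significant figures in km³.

τ = M₀/F₀ = 14.39/11.77 = 1.223 yr; rate constant k = 1/τ.
New steady state M_∞ = F₁/k = F₁·τ = 4.630 × 1.223 = 5.6606 km³.
M(t) = M_∞ + (M₀ − M_∞)·e^(−t/τ); t/τ = 1.93/1.223 = 1.579, so e^(−t/τ) = 0.2063.
M(t) = 5.6606 + 8.729 × 0.2063 = 7.4612 km³.

7.46 km³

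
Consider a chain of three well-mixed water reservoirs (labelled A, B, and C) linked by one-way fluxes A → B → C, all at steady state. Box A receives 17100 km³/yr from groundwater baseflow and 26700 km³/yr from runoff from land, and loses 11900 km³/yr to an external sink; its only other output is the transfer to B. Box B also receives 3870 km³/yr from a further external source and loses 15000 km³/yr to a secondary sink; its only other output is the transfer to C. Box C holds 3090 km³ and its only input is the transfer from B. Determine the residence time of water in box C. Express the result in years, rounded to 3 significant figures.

Box A: F(A→B) = (17100 + 26700) − 11900 = 31900 km³/yr.
Box B: F(B→C) = (31900 + 3870) − 15000 = 20770 km³/yr.
Box C throughput = its input = 20770 km³/yr; τ = 3090 / 20770 = 0.1488 yr.

0.149 yr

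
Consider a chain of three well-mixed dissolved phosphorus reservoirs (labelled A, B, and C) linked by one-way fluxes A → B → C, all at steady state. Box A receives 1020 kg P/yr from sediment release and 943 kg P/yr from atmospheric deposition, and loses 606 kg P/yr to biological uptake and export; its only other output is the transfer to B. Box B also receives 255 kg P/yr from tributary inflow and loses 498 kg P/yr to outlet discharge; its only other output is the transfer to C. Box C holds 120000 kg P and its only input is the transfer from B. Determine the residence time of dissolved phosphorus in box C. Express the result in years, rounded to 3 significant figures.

Box A: F(A→B) = (1020 + 943) − 606 = 1357.0 kg P/yr.
Box B: F(B→C) = (1357.0 + 255) − 498 = 1114.0 kg P/yr.
Box C throughput = its input = 1114.0 kg P/yr; τ = 120000 / 1114.0 = 107.7 yr.

108 yr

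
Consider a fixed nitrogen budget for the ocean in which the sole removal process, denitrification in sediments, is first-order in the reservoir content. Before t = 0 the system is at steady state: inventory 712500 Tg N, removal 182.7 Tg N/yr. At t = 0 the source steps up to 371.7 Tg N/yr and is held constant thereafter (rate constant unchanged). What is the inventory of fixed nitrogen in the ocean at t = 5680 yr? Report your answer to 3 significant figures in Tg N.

1.28×10^6 Tg N

Residence time τ = M₀/F₀ = 3900 yr. The eventual steady state is M_∞ = M₀·(F₁/F₀) = 712500 × 371.7/182.7 = 1.4496×10^6 Tg N.
The anomaly ΔM(t) = M(t) − M_∞ decays as ΔM₀·e^(−t/τ) with ΔM₀ = 712500 − 1.4496×10^6 = −737100 Tg N.
At t = 5680 yr, e^(−t/τ) = e^(−1.456) = 0.2331, so ΔM = −171800 Tg N and M = 1.4496×10^6 − 171800 = 1.2778×10^6 Tg N.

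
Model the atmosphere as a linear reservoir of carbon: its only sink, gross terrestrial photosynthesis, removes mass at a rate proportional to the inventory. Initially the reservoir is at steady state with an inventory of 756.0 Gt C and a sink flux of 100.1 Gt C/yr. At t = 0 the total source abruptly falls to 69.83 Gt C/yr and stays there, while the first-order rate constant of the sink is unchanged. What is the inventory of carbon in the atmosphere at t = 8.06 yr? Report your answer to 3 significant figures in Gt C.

606 Gt C

τ = M₀/F₀ = 756.0/100.1 = 7.552 yr; rate constant k = 1/τ.
New steady state M_∞ = F₁/k = F₁·τ = 69.83 × 7.552 = 527.39 Gt C.
M(t) = M_∞ + (M₀ − M_∞)·e^(−t/τ); t/τ = 8.06/7.552 = 1.067, so e^(−t/τ) = 0.3440.
M(t) = 527.39 + 228.6 × 0.3440 = 606.02 Gt C.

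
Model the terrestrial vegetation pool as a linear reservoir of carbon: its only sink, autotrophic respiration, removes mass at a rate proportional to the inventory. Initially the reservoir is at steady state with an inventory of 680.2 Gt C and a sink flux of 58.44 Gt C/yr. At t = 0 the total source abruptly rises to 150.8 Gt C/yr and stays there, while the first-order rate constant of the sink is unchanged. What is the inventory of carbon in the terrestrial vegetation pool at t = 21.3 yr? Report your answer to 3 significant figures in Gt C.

The sink rate constant is k = F₀/M₀ = 58.44/680.2 = 0.08592 yr⁻¹.
Solving dM/dt = F₁ − kM with M(0) = M₀ gives M(t) = F₁/k + (M₀ − F₁/k)·e^(−kt).
F₁/k = 150.8/0.08592 = 1755.2 Gt C; kt = 0.08592 × 21.3 = 1.830, e^(−kt) = 0.1604.
M(21.3) = 1755.2 + (680.2 − 1755.2) × 0.1604 = 1755.2 − 172.4 = 1582.8 Gt C.

1580 Gt C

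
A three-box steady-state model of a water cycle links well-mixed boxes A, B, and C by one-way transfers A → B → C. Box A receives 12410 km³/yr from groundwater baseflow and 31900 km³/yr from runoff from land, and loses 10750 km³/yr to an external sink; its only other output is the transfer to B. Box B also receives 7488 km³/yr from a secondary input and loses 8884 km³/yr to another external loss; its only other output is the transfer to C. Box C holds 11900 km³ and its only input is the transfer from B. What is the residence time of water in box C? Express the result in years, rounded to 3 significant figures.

0.370 yr

Box A: F(A→B) = (12410 + 31900) − 10750 = 33560 km³/yr.
Box B: F(B→C) = (33560 + 7488) − 8884 = 32164 km³/yr.
Box C throughput = its input = 32164 km³/yr; τ = 11900 / 32164 = 0.3700 yr.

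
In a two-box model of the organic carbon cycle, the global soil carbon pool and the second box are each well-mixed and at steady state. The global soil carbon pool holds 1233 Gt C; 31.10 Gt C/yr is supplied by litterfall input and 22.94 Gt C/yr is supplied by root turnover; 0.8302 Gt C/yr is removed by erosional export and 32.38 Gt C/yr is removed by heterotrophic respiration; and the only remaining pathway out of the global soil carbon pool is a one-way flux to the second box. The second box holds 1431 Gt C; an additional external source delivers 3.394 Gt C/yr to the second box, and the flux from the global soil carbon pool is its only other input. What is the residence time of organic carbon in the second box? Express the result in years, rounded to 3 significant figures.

Balance the global soil carbon pool: ΣF_in = 31.10 + 22.94 = 54.040 Gt C/yr.
Flux to the second box = ΣF_in − (0.8302 + 32.38) = 20.830 Gt C/yr.
Total input to the second box = 20.830 + 3.394 = 24.224 Gt C/yr; at steady state this equals its total output.
τ = M / F = 1431 / 24.224 = 59.07 yr.

59.1 yr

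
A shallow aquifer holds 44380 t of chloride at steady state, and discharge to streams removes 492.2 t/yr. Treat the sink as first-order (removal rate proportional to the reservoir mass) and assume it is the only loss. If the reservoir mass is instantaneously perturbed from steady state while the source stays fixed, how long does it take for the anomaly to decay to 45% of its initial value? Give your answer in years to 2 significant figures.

72 yr

For a linear reservoir the anomaly decays as exp(−t/τ) with τ = M/F = 44380/492.2 = 90.17 yr.
exp(−t/τ) = 0.45 ⇒ t = −τ ln(0.45) = 90.17 × 0.7985 = 72.00 yr.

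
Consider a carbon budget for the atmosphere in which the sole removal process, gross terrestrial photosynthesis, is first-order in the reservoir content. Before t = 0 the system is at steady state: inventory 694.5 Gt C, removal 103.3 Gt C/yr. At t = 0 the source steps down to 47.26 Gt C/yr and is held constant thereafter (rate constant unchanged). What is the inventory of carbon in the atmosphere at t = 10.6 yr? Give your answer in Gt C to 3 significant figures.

396 Gt C

Residence time τ = M₀/F₀ = 6.723 yr. The eventual steady state is M_∞ = M₀·(F₁/F₀) = 694.5 × 47.26/103.3 = 317.74 Gt C.
The anomaly ΔM(t) = M(t) − M_∞ decays as ΔM₀·e^(−t/τ) with ΔM₀ = 694.5 − 317.74 = 376.8 Gt C.
At t = 10.6 yr, e^(−t/τ) = e^(−1.577) = 0.2067, so ΔM = 77.86 Gt C and M = 317.74 + 77.86 = 395.60 Gt C.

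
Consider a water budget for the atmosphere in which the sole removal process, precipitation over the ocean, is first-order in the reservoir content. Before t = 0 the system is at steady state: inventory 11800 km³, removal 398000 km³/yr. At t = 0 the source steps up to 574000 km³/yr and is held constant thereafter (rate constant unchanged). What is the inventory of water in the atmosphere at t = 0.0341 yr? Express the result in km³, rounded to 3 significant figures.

The sink rate constant is k = F₀/M₀ = 398000/11800 = 33.73 yr⁻¹.
Solving dM/dt = F₁ − kM with M(0) = M₀ gives M(t) = F₁/k + (M₀ − F₁/k)·e^(−kt).
F₁/k = 574000/33.73 = 17018 km³; kt = 33.73 × 0.0341 = 1.150, e^(−kt) = 0.3166.
M(0.0341) = 17018 + (11800 − 17018) × 0.3166 = 17018 − 1652 = 15366 km³.

15400 km³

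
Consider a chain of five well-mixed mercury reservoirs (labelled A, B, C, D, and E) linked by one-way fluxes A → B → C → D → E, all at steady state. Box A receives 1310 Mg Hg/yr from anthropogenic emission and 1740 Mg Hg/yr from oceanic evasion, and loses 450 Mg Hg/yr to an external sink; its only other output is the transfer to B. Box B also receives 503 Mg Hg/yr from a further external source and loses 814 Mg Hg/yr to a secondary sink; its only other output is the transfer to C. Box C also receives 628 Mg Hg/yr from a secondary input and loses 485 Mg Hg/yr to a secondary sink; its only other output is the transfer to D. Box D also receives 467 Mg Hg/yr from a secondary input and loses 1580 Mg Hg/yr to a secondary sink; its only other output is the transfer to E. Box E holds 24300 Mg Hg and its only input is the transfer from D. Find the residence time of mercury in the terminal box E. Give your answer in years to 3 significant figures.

Box A: F(A→B) = (1310 + 1740) − 450 = 2600.0 Mg Hg/yr.
Box B: F(B→C) = (2600.0 + 503) − 814 = 2289.0 Mg Hg/yr.
Box C: F(C→D) = (2289.0 + 628) − 485 = 2432.0 Mg Hg/yr.
Box D: F(D→E) = (2432.0 + 467) − 1580 = 1319.0 Mg Hg/yr.
Box E throughput = its input = 1319.0 Mg Hg/yr; τ = 24300 / 1319.0 = 18.42 yr.

18.4 yr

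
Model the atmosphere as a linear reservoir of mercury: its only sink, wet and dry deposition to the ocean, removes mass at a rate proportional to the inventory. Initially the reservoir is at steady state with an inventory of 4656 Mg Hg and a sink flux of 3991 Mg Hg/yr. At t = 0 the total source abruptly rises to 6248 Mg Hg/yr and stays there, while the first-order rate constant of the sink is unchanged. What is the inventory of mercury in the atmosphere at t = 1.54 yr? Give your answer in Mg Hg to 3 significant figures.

The sink rate constant is k = F₀/M₀ = 3991/4656 = 0.8572 yr⁻¹.
Solving dM/dt = F₁ − kM with M(0) = M₀ gives M(t) = F₁/k + (M₀ − F₁/k)·e^(−kt).
F₁/k = 6248/0.8572 = 7289.1 Mg Hg; kt = 0.8572 × 1.54 = 1.320, e^(−kt) = 0.2671.
M(1.54) = 7289.1 + (4656 − 7289.1) × 0.2671 = 7289.1 − 703.4 = 6585.7 Mg Hg.

6590 Mg Hg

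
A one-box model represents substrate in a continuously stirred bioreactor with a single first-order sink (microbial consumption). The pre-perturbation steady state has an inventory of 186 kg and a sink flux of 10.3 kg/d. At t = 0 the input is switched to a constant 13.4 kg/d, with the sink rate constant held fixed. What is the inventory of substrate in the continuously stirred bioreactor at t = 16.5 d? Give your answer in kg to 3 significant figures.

Residence time τ = M₀/F₀ = 18.06 d. The eventual steady state is M_∞ = M₀·(F₁/F₀) = 186 × 13.4/10.3 = 241.98 kg.
The anomaly ΔM(t) = M(t) − M_∞ decays as ΔM₀·e^(−t/τ) with ΔM₀ = 186 − 241.98 = −55.98 kg.
At t = 16.5 d, e^(−t/τ) = e^(−0.9137) = 0.4010, so ΔM = −22.45 kg and M = 241.98 − 22.45 = 219.53 kg.

220 kg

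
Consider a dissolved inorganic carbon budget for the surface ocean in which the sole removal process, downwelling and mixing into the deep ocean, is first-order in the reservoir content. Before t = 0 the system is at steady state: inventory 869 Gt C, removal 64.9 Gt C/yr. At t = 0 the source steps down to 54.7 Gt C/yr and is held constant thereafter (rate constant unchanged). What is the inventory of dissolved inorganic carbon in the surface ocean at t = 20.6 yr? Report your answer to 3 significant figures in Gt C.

762 Gt C

τ = M₀/F₀ = 869/64.9 = 13.39 yr; rate constant k = 1/τ.
New steady state M_∞ = F₁/k = F₁·τ = 54.7 × 13.39 = 732.42 Gt C.
M(t) = M_∞ + (M₀ − M_∞)·e^(−t/τ); t/τ = 20.6/13.39 = 1.538, so e^(−t/τ) = 0.2147.
M(t) = 732.42 + 136.6 × 0.2147 = 761.75 Gt C.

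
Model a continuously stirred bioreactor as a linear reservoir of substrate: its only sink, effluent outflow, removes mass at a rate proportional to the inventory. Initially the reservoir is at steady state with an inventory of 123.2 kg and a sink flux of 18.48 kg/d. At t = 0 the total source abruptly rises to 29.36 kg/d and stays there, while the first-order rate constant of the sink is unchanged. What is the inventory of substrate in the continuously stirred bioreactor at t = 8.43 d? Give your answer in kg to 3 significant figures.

The sink rate constant is k = F₀/M₀ = 18.48/123.2 = 0.1500 d⁻¹.
Solving dM/dt = F₁ − kM with M(0) = M₀ gives M(t) = F₁/k + (M₀ − F₁/k)·e^(−kt).
F₁/k = 29.36/0.1500 = 195.73 kg; kt = 0.1500 × 8.43 = 1.264, e^(−kt) = 0.2824.
M(8.43) = 195.73 + (123.2 − 195.73) × 0.2824 = 195.73 − 20.48 = 175.25 kg.

175 kg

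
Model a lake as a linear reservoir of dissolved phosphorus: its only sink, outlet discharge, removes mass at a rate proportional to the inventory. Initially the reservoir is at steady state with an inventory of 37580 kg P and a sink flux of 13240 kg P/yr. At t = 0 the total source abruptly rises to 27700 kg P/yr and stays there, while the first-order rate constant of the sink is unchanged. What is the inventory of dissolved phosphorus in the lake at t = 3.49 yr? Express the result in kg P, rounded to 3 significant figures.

The sink rate constant is k = F₀/M₀ = 13240/37580 = 0.3523 yr⁻¹.
Solving dM/dt = F₁ − kM with M(0) = M₀ gives M(t) = F₁/k + (M₀ − F₁/k)·e^(−kt).
F₁/k = 27700/0.3523 = 78623 kg P; kt = 0.3523 × 3.49 = 1.230, e^(−kt) = 0.2924.
M(3.49) = 78623 + (37580 − 78623) × 0.2924 = 78623 − 12000 = 66621 kg P.

66600 kg P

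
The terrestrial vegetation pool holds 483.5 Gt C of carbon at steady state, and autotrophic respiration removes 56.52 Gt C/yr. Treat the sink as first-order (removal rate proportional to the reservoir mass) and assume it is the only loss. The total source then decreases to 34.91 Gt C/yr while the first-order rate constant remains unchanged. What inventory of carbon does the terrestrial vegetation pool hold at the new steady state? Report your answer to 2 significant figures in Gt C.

300 Gt C

Rate constant k = F/M = 56.52 / 483.5 = 0.1169 yr⁻¹.
At the new steady state, source = k·M_new ⇒ M_new = 34.91 / 0.1169 = 298.6 Gt C.
(Equivalently M_new = M × F_new/F_old = 483.5 × 34.91/56.52.)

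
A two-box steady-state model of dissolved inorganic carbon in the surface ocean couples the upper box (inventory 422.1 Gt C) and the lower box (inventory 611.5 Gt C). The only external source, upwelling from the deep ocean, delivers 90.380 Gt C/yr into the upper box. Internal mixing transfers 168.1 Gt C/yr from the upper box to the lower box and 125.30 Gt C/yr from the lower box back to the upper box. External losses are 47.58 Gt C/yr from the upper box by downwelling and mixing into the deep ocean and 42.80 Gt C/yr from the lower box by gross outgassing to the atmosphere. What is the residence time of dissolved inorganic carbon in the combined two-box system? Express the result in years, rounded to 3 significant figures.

Treat the two boxes together as one reservoir: the mixing fluxes between them are internal recycling, so τ = ΣM / Σ(external losses).
M_total = 422.1 + 611.5 = 1033.6 Gt C.
ΣF_external_out = 47.58 + 42.80 = 90.380 Gt C/yr.
τ = M_total / ΣF_ext = 1033.6 / 90.380 = 11.44 yr.

11.4 yr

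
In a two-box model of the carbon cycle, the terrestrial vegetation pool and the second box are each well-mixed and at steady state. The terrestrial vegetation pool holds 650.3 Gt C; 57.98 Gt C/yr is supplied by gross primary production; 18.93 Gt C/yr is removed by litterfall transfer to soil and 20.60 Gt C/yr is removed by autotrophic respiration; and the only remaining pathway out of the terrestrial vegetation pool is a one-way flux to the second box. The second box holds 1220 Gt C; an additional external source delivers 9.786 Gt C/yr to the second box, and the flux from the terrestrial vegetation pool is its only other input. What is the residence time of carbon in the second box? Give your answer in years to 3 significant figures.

Balance the terrestrial vegetation pool: ΣF_in = 57.980 Gt C/yr.
Flux to the second box = ΣF_in − (18.93 + 20.60) = 18.450 Gt C/yr.
Total input to the second box = 18.450 + 9.786 = 28.236 Gt C/yr; at steady state this equals its total output.
τ = M / F = 1220 / 28.236 = 43.21 yr.

43.2 yr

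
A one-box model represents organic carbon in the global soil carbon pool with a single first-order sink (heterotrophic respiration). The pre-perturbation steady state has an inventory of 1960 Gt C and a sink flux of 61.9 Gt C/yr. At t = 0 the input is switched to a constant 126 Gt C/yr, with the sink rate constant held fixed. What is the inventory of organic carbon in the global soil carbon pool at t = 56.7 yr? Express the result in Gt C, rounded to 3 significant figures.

Residence time τ = M₀/F₀ = 31.66 yr. The eventual steady state is M_∞ = M₀·(F₁/F₀) = 1960 × 126/61.9 = 3989.7 Gt C.
The anomaly ΔM(t) = M(t) − M_∞ decays as ΔM₀·e^(−t/τ) with ΔM₀ = 1960 − 3989.7 = −2030 Gt C.
At t = 56.7 yr, e^(−t/τ) = e^(−1.791) = 0.1668, so ΔM = −338.6 Gt C and M = 3989.7 − 338.6 = 3651.0 Gt C.

3650 Gt C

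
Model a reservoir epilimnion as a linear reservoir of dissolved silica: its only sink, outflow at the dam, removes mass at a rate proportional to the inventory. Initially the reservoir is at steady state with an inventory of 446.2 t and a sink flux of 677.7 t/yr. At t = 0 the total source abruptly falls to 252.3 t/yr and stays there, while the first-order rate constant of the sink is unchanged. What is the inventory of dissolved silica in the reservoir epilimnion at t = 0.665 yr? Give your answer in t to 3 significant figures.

268 t

τ = M₀/F₀ = 446.2/677.7 = 0.6584 yr; rate constant k = 1/τ.
New steady state M_∞ = F₁/k = F₁·τ = 252.3 × 0.6584 = 166.12 t.
M(t) = M_∞ + (M₀ − M_∞)·e^(−t/τ); t/τ = 0.665/0.6584 = 1.010, so e^(−t/τ) = 0.3642.
M(t) = 166.12 + 280.1 × 0.3642 = 268.13 t.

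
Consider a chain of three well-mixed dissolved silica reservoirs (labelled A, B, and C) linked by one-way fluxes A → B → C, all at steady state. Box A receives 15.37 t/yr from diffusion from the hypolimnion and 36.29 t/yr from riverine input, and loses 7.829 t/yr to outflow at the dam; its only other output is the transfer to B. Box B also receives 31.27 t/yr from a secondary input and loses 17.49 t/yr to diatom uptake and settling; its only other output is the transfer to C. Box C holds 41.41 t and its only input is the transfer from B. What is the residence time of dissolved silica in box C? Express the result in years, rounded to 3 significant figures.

Box A: F(A→B) = (15.37 + 36.29) − 7.829 = 43.831 t/yr.
Box B: F(B→C) = (43.831 + 31.27) − 17.49 = 57.611 t/yr.
Box C throughput = its input = 57.611 t/yr; τ = 41.41 / 57.611 = 0.7188 yr.

0.719 yr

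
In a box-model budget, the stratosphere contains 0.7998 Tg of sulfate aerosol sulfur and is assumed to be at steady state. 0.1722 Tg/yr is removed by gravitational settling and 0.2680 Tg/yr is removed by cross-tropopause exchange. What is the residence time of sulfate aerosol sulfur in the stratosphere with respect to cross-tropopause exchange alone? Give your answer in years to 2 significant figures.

3.0 yr

Residence time with respect to a single sink: τ = M / F_sink.
τ = 0.7998 / 0.2680 = 2.984 yr.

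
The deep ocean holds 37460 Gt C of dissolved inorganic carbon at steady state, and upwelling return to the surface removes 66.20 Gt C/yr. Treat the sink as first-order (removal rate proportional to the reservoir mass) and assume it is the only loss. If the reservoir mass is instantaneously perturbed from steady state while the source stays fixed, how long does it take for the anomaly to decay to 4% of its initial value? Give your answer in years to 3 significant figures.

For a linear reservoir the anomaly decays as exp(−t/τ) with τ = M/F = 37460/66.20 = 565.9 yr.
exp(−t/τ) = 0.04 ⇒ t = −τ ln(0.04) = 565.9 × 3.219 = 1821 yr.

1820 yr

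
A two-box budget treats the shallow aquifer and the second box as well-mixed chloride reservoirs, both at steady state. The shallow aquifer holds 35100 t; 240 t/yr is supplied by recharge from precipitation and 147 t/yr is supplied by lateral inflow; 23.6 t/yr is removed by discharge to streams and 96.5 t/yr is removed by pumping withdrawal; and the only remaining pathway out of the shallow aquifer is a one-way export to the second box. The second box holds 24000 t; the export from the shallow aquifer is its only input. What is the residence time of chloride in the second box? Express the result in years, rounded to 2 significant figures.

90 yr

Balance the shallow aquifer: ΣF_in = 240 + 147 = 387.00 t/yr.
Export to the second box = ΣF_in − (23.6 + 96.5) = 266.90 t/yr.
At steady state the output of the second box equals its input, 266.90 t/yr.
τ = M / F = 24000 / 266.90 = 89.92 yr.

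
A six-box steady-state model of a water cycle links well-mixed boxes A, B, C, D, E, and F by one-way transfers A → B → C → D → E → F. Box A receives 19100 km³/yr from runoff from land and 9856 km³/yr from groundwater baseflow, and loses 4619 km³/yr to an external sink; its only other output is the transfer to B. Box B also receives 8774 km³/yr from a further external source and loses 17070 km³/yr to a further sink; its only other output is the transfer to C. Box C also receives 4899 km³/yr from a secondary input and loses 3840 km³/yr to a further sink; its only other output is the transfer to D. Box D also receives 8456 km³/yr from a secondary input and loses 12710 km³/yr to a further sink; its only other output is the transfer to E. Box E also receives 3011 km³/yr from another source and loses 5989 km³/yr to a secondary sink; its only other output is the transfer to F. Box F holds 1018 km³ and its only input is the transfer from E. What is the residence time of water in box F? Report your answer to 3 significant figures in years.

0.103 yr

Box A: F(A→B) = (19100 + 9856) − 4619 = 24337 km³/yr.
Box B: F(B→C) = (24337 + 8774) − 17070 = 16041 km³/yr.
Box C: F(C→D) = (16041 + 4899) − 3840 = 17100 km³/yr.
Box D: F(D→E) = (17100 + 8456) − 12710 = 12846 km³/yr.
Box E: F(E→F) = (12846 + 3011) − 5989 = 9868.0 km³/yr.
Box F throughput = its input = 9868.0 km³/yr; τ = 1018 / 9868.0 = 0.1032 yr.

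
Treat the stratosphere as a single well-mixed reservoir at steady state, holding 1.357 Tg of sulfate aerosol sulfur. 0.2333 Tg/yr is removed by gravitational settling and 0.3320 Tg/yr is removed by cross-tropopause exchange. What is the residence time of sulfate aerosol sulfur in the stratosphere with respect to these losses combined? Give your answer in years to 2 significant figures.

2.4 yr

Total removal = 0.2333 + 0.3320 = 0.56530 Tg/yr.
τ = M / ΣF_out = 1.357 / 0.56530 = 2.400 yr.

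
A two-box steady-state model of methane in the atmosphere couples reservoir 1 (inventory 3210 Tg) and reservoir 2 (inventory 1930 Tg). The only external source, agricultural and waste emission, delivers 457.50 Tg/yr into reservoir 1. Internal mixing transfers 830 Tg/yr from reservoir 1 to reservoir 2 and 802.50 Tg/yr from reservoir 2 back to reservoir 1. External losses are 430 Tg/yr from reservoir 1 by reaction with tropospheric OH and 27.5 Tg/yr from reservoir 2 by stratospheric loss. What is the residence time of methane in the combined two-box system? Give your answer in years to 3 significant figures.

Treat the two boxes together as one reservoir: the mixing fluxes between them are internal recycling, so τ = ΣM / Σ(external losses).
M_total = 3210 + 1930 = 5140.0 Tg.
ΣF_external_out = 430 + 27.5 = 457.50 Tg/yr.
τ = M_total / ΣF_ext = 5140.0 / 457.50 = 11.23 yr.

11.2 yr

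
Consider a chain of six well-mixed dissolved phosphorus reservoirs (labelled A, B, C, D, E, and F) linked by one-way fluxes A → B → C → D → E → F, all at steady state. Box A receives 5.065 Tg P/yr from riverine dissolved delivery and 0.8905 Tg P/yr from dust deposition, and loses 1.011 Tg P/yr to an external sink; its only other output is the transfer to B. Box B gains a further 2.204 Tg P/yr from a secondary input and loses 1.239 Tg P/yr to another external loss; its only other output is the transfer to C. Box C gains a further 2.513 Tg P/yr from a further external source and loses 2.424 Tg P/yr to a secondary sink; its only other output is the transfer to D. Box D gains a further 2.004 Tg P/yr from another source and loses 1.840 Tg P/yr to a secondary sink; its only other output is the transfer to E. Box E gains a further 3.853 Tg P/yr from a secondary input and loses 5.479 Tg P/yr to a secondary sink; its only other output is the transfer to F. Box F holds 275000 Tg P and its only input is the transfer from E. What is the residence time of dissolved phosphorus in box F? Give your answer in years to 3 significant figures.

60600 yr

Box A: F(A→B) = (5.065 + 0.8905) − 1.011 = 4.9445 Tg P/yr.
Box B: F(B→C) = (4.9445 + 2.204) − 1.239 = 5.9095 Tg P/yr.
Box C: F(C→D) = (5.9095 + 2.513) − 2.424 = 5.9985 Tg P/yr.
Box D: F(D→E) = (5.9985 + 2.004) − 1.840 = 6.1625 Tg P/yr.
Box E: F(E→F) = (6.1625 + 3.853) − 5.479 = 4.5365 Tg P/yr.
Box F throughput = its input = 4.5365 Tg P/yr; τ = 275000 / 4.5365 = 60620 yr.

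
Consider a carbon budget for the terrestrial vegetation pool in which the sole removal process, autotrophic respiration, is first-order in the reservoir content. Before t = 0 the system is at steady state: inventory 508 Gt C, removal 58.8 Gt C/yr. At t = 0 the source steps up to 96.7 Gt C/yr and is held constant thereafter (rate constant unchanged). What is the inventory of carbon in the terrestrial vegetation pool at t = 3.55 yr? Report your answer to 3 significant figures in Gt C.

Residence time τ = M₀/F₀ = 8.639 yr. The eventual steady state is M_∞ = M₀·(F₁/F₀) = 508 × 96.7/58.8 = 835.44 Gt C.
The anomaly ΔM(t) = M(t) − M_∞ decays as ΔM₀·e^(−t/τ) with ΔM₀ = 508 − 835.44 = −327.4 Gt C.
At t = 3.55 yr, e^(−t/τ) = e^(−0.4109) = 0.6630, so ΔM = −217.1 Gt C and M = 835.44 − 217.1 = 618.33 Gt C.

618 Gt C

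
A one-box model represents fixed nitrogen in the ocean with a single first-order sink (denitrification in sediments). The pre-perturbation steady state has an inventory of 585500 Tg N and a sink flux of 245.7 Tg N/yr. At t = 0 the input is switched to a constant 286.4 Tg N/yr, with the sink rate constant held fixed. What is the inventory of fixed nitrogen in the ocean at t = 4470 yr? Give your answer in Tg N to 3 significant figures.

Residence time τ = M₀/F₀ = 2383 yr. The eventual steady state is M_∞ = M₀·(F₁/F₀) = 585500 × 286.4/245.7 = 682490 Tg N.
The anomaly ΔM(t) = M(t) − M_∞ decays as ΔM₀·e^(−t/τ) with ΔM₀ = 585500 − 682490 = −96990 Tg N.
At t = 4470 yr, e^(−t/τ) = e^(−1.876) = 0.1532, so ΔM = −14860 Tg N and M = 682490 − 14860 = 667630 Tg N.

668000 Tg N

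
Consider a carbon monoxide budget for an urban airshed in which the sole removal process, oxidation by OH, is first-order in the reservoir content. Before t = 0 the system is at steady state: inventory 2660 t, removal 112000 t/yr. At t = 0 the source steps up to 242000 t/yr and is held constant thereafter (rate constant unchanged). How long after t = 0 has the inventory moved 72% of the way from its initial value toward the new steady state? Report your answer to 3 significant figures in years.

0.0302 yr

τ = M₀/F₀ = 2660/112000 = 0.02375 yr.
The remaining gap fraction is e^(−t/τ); 72% covered ⇒ e^(−t/τ) = 0.280.
t = −τ ln(0.280) = 0.02375 × 1.273 = 0.03023 yr.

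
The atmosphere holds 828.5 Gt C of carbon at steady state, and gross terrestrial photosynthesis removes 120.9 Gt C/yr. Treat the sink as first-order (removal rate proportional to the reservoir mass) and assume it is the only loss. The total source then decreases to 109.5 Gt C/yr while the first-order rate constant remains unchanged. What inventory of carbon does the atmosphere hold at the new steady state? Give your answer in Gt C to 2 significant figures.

750 Gt C

Rate constant k = F/M = 120.9 / 828.5 = 0.1459 yr⁻¹.
At the new steady state, source = k·M_new ⇒ M_new = 109.5 / 0.1459 = 750.4 Gt C.
(Equivalently M_new = M × F_new/F_old = 828.5 × 109.5/120.9.)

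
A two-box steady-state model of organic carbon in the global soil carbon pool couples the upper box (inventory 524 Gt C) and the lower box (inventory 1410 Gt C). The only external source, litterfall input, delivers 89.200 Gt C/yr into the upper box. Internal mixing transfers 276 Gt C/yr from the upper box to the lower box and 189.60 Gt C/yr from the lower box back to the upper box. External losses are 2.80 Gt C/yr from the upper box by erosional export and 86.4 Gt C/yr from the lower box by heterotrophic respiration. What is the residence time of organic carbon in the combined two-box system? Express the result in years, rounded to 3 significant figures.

21.7 yr

Residence time in the combined system uses the total inventory and the total *external* removal — internal exchanges between the two boxes cancel.
M_total = 524 + 1410 = 1934.0 Gt C.
ΣF_external_out = 2.80 + 86.4 = 89.200 Gt C/yr.
τ = M_total / ΣF_ext = 1934.0 / 89.200 = 21.68 yr.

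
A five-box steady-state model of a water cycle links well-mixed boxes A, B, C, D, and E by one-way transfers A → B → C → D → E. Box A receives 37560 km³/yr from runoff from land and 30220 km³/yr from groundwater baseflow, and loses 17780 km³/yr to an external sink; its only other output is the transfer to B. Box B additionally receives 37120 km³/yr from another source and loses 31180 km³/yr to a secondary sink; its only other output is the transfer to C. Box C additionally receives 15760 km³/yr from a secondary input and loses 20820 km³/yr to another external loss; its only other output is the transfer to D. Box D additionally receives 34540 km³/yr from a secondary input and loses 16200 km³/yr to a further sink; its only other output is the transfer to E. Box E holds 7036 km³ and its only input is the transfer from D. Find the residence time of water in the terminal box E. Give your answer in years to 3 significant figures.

Box A: F(A→B) = (37560 + 30220) − 17780 = 50000 km³/yr.
Box B: F(B→C) = (50000 + 37120) − 31180 = 55940 km³/yr.
Box C: F(C→D) = (55940 + 15760) − 20820 = 50880 km³/yr.
Box D: F(D→E) = (50880 + 34540) − 16200 = 69220 km³/yr.
Box E throughput = its input = 69220 km³/yr; τ = 7036 / 69220 = 0.1016 yr.

0.102 yr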